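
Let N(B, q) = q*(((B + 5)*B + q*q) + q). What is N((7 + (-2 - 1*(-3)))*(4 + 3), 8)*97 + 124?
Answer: 2706812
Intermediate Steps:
N(B, q) = q*(q + q² + B*(5 + B)) (N(B, q) = q*(((5 + B)*B + q²) + q) = q*((B*(5 + B) + q²) + q) = q*((q² + B*(5 + B)) + q) = q*(q + q² + B*(5 + B)))
N((7 + (-2 - 1*(-3)))*(4 + 3), 8)*97 + 124 = (8*(8 + ((7 + (-2 - 1*(-3)))*(4 + 3))² + 8² + 5*((7 + (-2 - 1*(-3)))*(4 + 3))))*97 + 124 = (8*(8 + ((7 + (-2 + 3))*7)² + 64 + 5*((7 + (-2 + 3))*7)))*97 + 124 = (8*(8 + ((7 + 1)*7)² + 64 + 5*((7 + 1)*7)))*97 + 124 = (8*(8 + (8*7)² + 64 + 5*(8*7)))*97 + 124 = (8*(8 + 56² + 64 + 5*56))*97 + 124 = (8*(8 + 3136 + 64 + 280))*97 + 124 = (8*3488)*97 + 124 = 27904*97 + 124 = 2706688 + 124 = 2706812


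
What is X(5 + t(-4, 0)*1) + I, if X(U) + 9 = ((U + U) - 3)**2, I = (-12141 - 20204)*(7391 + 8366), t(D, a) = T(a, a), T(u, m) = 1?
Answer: -509660093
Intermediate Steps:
t(D, a) = 1
I = -509660165 (I = -32345*15757 = -509660165)
X(U) = -9 + (-3 + 2*U)**2 (X(U) = -9 + ((U + U) - 3)**2 = -9 + (2*U - 3)**2 = -9 + (-3 + 2*U)**2)
X(5 + t(-4, 0)*1) + I = 4*(5 + 1*1)*(-3 + (5 + 1*1)) - 509660165 = 4*(5 + 1)*(-3 + (5 + 1)) - 509660165 = 4*6*(-3 + 6) - 509660165 = 4*6*3 - 509660165 = 72 - 509660165 = -509660093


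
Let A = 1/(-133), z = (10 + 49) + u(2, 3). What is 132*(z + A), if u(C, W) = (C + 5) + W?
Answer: 1211232/133 ≈ 9107.0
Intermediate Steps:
u(C, W) = 5 + C + W (u(C, W) = (5 + C) + W = 5 + C + W)
z = 69 (z = (10 + 49) + (5 + 2 + 3) = 59 + 10 = 69)
A = -1/133 ≈ -0.0075188
132*(z + A) = 132*(69 - 1/133) = 132*(9176/133) = 1211232/133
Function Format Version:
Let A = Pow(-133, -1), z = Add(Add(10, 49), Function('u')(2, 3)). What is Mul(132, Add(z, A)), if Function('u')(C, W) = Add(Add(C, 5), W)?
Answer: Rational(1211232, 133) ≈ 9107.0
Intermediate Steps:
Function('u')(C, W) = Add(5, C, W) (Function('u')(C, W) = Add(Add(5, C), W) = Add(5, C, W))
z = 69 (z = Add(Add(10, 49), Add(5, 2, 3)) = Add(59, 10) = 69)
A = Rational(-1, 133) ≈ -0.0075188
Mul(132, Add(z, A)) = Mul(132, Add(69, Rational(-1, 133))) = Mul(132, Rational(9176, 133)) = Rational(1211232, 133)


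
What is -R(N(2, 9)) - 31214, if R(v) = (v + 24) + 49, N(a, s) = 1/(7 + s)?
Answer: -500593/16 ≈ -31287.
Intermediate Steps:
R(v) = 73 + v (R(v) = (24 + v) + 49 = 73 + v)
-R(N(2, 9)) - 31214 = -(73 + 1/(7 + 9)) - 31214 = -(73 + 1/16) - 31214 = -1*1169/16 - 31214 = -1169/16 - 31214 = -500593/16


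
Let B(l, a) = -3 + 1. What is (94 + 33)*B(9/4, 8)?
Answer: -254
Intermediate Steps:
B(l, a) = -2
(94 + 33)*B(9/4, 8) = (94 + 33)*(-2) = 127*(-2) = -254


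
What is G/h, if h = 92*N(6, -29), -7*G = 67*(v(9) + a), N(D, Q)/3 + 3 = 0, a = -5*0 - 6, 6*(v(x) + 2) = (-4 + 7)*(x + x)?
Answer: 67/5796 ≈ 0.011560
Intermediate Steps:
v(x) = -2 + x (v(x) = -2 + ((-4 + 7)*(x + x))/6 = -2 + (3*(2*x))/6 = -2 + (6*x)/6 = -2 + x)
a = -6 (a = 0 - 6 = -6)
N(D, Q) = -9 (N(D, Q) = -9 + 3*0 = -9 + 0 = -9)
G = -67/7 (G = -67*((-2 + 9) - 6)/7 = -67*(7 - 6)/7 = -67/7 ≈ -9.5714)
h = -828 (h = 92*(-9) = -828)
G/h = -67/7/(-828) = -67/7*(-1/828) = 67/5796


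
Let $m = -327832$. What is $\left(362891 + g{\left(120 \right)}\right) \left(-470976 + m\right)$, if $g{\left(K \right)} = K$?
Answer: $-289976090888$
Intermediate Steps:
$\left(362891 + g{\left(120 \right)}\right) \left(-470976 + m\right) = \left(362891 + 120\right) \left(-470976 - 327832\right) = 363011 \left(-798808\right) = -289976090888$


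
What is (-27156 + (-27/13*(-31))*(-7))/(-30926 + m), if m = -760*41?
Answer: 358887/807118 ≈ 0.44465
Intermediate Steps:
m = -31160
(-27156 + (-27/13*(-31))*(-7))/(-30926 + m) = (-27156 + (-27/13*(-31))*(-7))/(-30926 - 31160) = (-27156 + (-27*1/13*(-31))*(-7))/(-62086) = (-27156 - 27/13*(-31)*(-7))*(-1/62086) = (-27156 + (837/13)*(-7))*(-1/62086) = (-27156 - 5859/13)*(-1/62086) = -358887/13*(-1/62086) = 358887/807118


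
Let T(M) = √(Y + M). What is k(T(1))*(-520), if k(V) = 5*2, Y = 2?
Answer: -5200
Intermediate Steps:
T(M) = √(2 + M)
k(V) = 10
k(T(1))*(-520) = 10*(-520) = -5200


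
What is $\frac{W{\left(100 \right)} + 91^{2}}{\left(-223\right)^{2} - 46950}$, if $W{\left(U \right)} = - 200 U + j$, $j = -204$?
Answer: $- \frac{11923}{2779} \approx -4.2904$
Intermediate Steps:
$W{\left(U \right)} = -204 - 200 U$ ($W{\left(U \right)} = - 200 U - 204 = -204 - 200 U$)
$\frac{W{\left(100 \right)} + 91^{2}}{\left(-223\right)^{2} - 46950} = \frac{\left(-204 - 20000\right) + 91^{2}}{\left(-223\right)^{2} - 46950} = \frac{\left(-204 - 20000\right) + 8281}{49729 - 46950} = \frac{-20204 + 8281}{2779} = \left(-11923\right) \frac{1}{2779} = - \frac{11923}{2779}$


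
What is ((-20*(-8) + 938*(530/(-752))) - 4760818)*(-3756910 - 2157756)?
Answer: 2647191541093337/94 ≈ 2.8162e+13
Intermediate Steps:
((-20*(-8) + 938*(530/(-752))) - 4760818)*(-3756910 - 2157756) = ((160 + 938*(530*(-1/752))) - 4760818)*(-5914666) = ((160 + 938*(-265/376)) - 4760818)*(-5914666) = ((160 - 124285/188) - 4760818)*(-5914666) = (-94205/188 - 4760818)*(-5914666) = -895127989/188*(-5914666) = 2647191541093337/94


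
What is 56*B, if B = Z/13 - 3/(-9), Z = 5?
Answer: 1568/39 ≈ 40.205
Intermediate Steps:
B = 28/39 (B = 5/13 - 3/(-9) = 5*(1/13) - 3*(-⅑) = 5/13 + ⅓ = 28/39 ≈ 0.71795)
56*B = 56*(28/39) = 1568/39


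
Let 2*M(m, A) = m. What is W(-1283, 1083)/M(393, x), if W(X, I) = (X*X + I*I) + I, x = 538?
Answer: 5640122/393 ≈ 14351.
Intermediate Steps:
W(X, I) = I + I² + X² (W(X, I) = (X² + I²) + I = (I² + X²) + I = I + I² + X²)
M(m, A) = m/2
W(-1283, 1083)/M(393, x) = (1083 + 1083² + (-1283)²)/(((½)*393)) = (1083 + 1172889 + 1646089)/(393/2) = 2820061*(2/393) = 5640122/393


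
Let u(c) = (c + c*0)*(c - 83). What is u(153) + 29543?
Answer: 40253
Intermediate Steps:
u(c) = c*(-83 + c) (u(c) = (c + 0)*(-83 + c) = c*(-83 + c))
u(153) + 29543 = 153*(-83 + 153) + 29543 = 153*70 + 29543 = 10710 + 29543 = 40253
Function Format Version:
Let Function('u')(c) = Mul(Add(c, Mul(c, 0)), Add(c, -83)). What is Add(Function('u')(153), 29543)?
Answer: 40253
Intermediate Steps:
Function('u')(c) = Mul(c, Add(-83, c)) (Function('u')(c) = Mul(Add(c, 0), Add(-83, c)) = Mul(c, Add(-83, c)))
Add(Function('u')(153), 29543) = Add(Mul(153, Add(-83, 153)), 29543) = Add(Mul(153, 70), 29543) = Add(10710, 29543) = 40253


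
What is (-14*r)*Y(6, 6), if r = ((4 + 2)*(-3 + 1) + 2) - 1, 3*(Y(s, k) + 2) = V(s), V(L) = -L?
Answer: -616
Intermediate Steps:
Y(s, k) = -2 - s/3 (Y(s, k) = -2 + (-s)/3 = -2 - s/3)
r = -11 (r = (6*(-2) + 2) - 1 = (-12 + 2) - 1 = -10 - 1 = -11)
(-14*r)*Y(6, 6) = (-14*(-11))*(-2 - ⅓*6) = 154*(-2 - 2) = 154*(-4) = -616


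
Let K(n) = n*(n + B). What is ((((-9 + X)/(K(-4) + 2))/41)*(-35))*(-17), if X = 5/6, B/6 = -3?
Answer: -5831/4428 ≈ -1.3168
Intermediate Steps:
B = -18 (B = 6*(-3) = -18)
X = ⅚ (X = 5*(⅙) = ⅚ ≈ 0.83333)
K(n) = n*(-18 + n) (K(n) = n*(n - 18) = n*(-18 + n))
((((-9 + X)/(K(-4) + 2))/41)*(-35))*(-17) = ((((-9 + ⅚)/(-4*(-18 - 4) + 2))/41)*(-35))*(-17) = ((-49/(6*(-4*(-22) + 2))*(1/41))*(-35))*(-17) = ((-49/(6*(88 + 2))*(1/41))*(-35))*(-17) = ((-49/6/90*(1/41))*(-35))*(-17) = ((-49/6*1/90*(1/41))*(-35))*(-17) = (-49/540*1/41*(-35))*(-17) = -49/22140*(-35)*(-17) = (343/4428)*(-17) = -5831/4428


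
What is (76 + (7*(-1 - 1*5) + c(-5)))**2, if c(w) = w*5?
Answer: 81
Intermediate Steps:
c(w) = 5*w
(76 + (7*(-1 - 1*5) + c(-5)))**2 = (76 + (7*(-1 - 1*5) + 5*(-5)))**2 = (76 + (7*(-1 - 5) - 25))**2 = (76 + (7*(-6) - 25))**2 = (76 + (-42 - 25))**2 = (76 - 67)**2 = 9**2 = 81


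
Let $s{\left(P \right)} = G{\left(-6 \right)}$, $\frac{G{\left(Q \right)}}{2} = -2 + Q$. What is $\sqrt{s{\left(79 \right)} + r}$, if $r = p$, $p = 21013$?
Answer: $3 \sqrt{2333} \approx 144.9$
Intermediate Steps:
$G{\left(Q \right)} = -4 + 2 Q$ ($G{\left(Q \right)} = 2 \left(-2 + Q\right) = -4 + 2 Q$)
$s{\left(P \right)} = -16$ ($s{\left(P \right)} = -4 + 2 \left(-6\right) = -4 - 12 = -16$)
$r = 21013$
$\sqrt{s{\left(79 \right)} + r} = \sqrt{-16 + 21013} = \sqrt{20997} = 3 \sqrt{2333}$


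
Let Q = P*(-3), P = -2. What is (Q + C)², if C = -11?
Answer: 25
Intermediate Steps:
Q = 6 (Q = -2*(-3) = 6)
(Q + C)² = (6 - 11)² = (-5)² = 25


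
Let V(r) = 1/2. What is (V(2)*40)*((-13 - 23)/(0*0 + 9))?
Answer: -80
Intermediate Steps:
V(r) = 1/2
(V(2)*40)*((-13 - 23)/(0*0 + 9)) = ((1/2)*40)*((-13 - 23)/(0*0 + 9)) = 20*(-36/(0 + 9)) = 20*(-36/9) = 20*(-36*1/9) = 20*(-4) = -80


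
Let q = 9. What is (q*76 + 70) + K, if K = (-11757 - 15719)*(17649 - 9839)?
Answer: -214586806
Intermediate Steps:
K = -214587560 (K = -27476*7810 = -214587560)
(q*76 + 70) + K = (9*76 + 70) - 214587560 = (684 + 70) - 214587560 = 754 - 214587560 = -214586806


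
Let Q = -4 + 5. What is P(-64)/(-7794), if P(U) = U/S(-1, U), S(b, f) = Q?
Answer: 32/3897 ≈ 0.0082114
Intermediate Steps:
Q = 1
S(b, f) = 1
P(U) = U (P(U) = U/1 = U*1 = U)
P(-64)/(-7794) = -64/(-7794) = -64*(-1/7794) = 32/3897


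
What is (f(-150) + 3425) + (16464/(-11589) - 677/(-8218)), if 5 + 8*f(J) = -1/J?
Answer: 65200925363017/19047680400 ≈ 3423.0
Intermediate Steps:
f(J) = -5/8 - 1/(8*J) (f(J) = -5/8 + (-1/J)/8 = -5/8 - 1/(8*J))
(f(-150) + 3425) + (16464/(-11589) - 677/(-8218)) = ((⅛)*(-1 - 5*(-150))/(-150) + 3425) + (16464/(-11589) - 677/(-8218)) = ((⅛)*(-1/150)*(-1 + 750) + 3425) + (16464*(-1/11589) - 677*(-1/8218)) = ((⅛)*(-1/150)*749 + 3425) + (-5488/3863 + 677/8218) = (-749/1200 + 3425) - 42485133/31746134 = 4109251/1200 - 42485133/31746134 = 65200925363017/19047680400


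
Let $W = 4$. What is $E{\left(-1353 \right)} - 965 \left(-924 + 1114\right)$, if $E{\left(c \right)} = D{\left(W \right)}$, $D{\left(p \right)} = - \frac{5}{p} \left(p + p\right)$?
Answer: $-183360$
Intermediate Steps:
$D{\left(p \right)} = -10$ ($D{\left(p \right)} = - \frac{5}{p} 2 p = -10$)
$E{\left(c \right)} = -10$
$E{\left(-1353 \right)} - 965 \left(-924 + 1114\right) = -10 - 965 \left(-924 + 1114\right) = -10 - 965 \cdot 190 = -10 - 183350 = -183360$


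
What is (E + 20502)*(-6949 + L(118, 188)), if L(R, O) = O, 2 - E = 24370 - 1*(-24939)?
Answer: 194750605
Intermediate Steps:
E = -49307 (E = 2 - (24370 - 1*(-24939)) = 2 - (24370 + 24939) = 2 - 1*49309 = 2 - 49309 = -49307)
(E + 20502)*(-6949 + L(118, 188)) = (-49307 + 20502)*(-6949 + 188) = -28805*(-6761) = 194750605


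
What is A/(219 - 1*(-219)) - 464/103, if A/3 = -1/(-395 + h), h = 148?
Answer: -16732665/3714386 ≈ -4.5048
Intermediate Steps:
A = 3/247 (A = 3*(-1/(-395 + 148)) = 3*(-1/(-247)) = 3*(-1*(-1/247)) = 3*(1/247) = 3/247 ≈ 0.012146)
A/(219 - 1*(-219)) - 464/103 = 3/(247*(219 - 1*(-219))) - 464/103 = 3/(247*(219 + 219)) - 464*1/103 = (3/247)/438 - 464/103 = (3/247)*(1/438) - 464/103 = 1/36062 - 464/103 = -16732665/3714386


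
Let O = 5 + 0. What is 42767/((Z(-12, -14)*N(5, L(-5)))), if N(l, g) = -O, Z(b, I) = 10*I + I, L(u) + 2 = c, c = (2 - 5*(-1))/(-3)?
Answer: 42767/770 ≈ 55.542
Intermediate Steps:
O = 5
c = -7/3 (c = (2 + 5)*(-1/3) = 7*(-1/3) = -7/3 ≈ -2.3333)
L(u) = -13/3 (L(u) = -2 - 7/3 = -13/3)
Z(b, I) = 11*I
N(l, g) = -5 (N(l, g) = -1*5 = -5)
42767/((Z(-12, -14)*N(5, L(-5)))) = 42767/(((11*(-14))*(-5))) = 42767/((-154*(-5))) = 42767/770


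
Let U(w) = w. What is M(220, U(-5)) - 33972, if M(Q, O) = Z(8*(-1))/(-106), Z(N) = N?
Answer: -1800512/53 ≈ -33972.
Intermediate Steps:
M(Q, O) = 4/53 (M(Q, O) = (8*(-1))/(-106) = -8*(-1/106) = 4/53)
M(220, U(-5)) - 33972 = 4/53 - 33972 = -1800512/53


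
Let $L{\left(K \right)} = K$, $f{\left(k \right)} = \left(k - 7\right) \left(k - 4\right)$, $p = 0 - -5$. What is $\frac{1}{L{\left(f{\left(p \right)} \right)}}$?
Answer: $- \frac{1}{2} \approx -0.5$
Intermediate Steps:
$p = 5$ ($p = 0 + 5 = 5$)
$f{\left(k \right)} = \left(-7 + k\right) \left(-4 + k\right)$
$\frac{1}{L{\left(f{\left(p \right)} \right)}} = \frac{1}{28 + 5^{2} - 55} = \frac{1}{28 + 25 - 55} = \frac{1}{-2} = - \frac{1}{2}$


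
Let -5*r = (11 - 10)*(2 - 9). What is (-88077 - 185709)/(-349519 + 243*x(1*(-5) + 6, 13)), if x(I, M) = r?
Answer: 684465/872947 ≈ 0.78409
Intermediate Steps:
r = 7/5 (r = -(11 - 10)*(2 - 9)/5 = -(-7)/5 = -1/5*(-7) = 7/5 ≈ 1.4000)
x(I, M) = 7/5
(-88077 - 185709)/(-349519 + 243*x(1*(-5) + 6, 13)) = (-88077 - 185709)/(-349519 + 243*(7/5)) = -273786/(-349519 + 1701/5) = -273786/(-1745894/5) = -273786*(-5/1745894) = 684465/872947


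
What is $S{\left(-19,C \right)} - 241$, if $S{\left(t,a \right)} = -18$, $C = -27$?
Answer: $-259$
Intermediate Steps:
$S{\left(-19,C \right)} - 241 = -18 - 241 = -259$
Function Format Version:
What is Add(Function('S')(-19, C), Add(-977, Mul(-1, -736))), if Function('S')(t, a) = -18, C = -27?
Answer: -259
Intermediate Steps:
Add(Function('S')(-19, C), Add(-977, Mul(-1, -736))) = Add(-18, Add(-977, Mul(-1, -736))) = Add(-18, Add(-977, 736)) = Add(-18, -241) = -259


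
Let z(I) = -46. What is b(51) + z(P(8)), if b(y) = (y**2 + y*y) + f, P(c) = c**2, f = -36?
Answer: 5120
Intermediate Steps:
b(y) = -36 + 2*y**2 (b(y) = (y**2 + y*y) - 36 = (y**2 + y**2) - 36 = 2*y**2 - 36 = -36 + 2*y**2)
b(51) + z(P(8)) = (-36 + 2*51**2) - 46 = (-36 + 2*2601) - 46 = (-36 + 5202) - 46 = 5166 - 46 = 5120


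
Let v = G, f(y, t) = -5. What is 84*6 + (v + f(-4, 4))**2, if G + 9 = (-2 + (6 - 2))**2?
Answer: 604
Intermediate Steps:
G = -5 (G = -9 + (-2 + (6 - 2))**2 = -9 + (-2 + 4)**2 = -9 + 2**2 = -9 + 4 = -5)
v = -5
84*6 + (v + f(-4, 4))**2 = 84*6 + (-5 - 5)**2 = 504 + (-10)**2 = 504 + 100 = 604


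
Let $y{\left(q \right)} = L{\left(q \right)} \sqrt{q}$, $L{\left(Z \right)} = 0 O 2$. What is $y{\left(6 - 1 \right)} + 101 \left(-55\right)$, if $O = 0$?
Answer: $-5555$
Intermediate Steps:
$L{\left(Z \right)} = 0$ ($L{\left(Z \right)} = 0 \cdot 0 \cdot 2 = 0 \cdot 2 = 0$)
$y{\left(q \right)} = 0$ ($y{\left(q \right)} = 0 \sqrt{q} = 0$)
$y{\left(6 - 1 \right)} + 101 \left(-55\right) = 0 + 101 \left(-55\right) = 0 - 5555 = -5555$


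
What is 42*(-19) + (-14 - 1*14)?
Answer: -826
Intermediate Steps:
42*(-19) + (-14 - 1*14) = -798 + (-14 - 14) = -798 - 28 = -826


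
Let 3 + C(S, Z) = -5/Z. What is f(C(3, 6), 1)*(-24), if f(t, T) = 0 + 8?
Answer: -192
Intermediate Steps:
C(S, Z) = -3 - 5/Z
f(t, T) = 8
f(C(3, 6), 1)*(-24) = 8*(-24) = -192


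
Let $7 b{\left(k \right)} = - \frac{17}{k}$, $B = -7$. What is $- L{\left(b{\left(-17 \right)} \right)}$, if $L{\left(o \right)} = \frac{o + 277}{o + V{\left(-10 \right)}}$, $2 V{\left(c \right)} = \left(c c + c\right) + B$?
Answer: $- \frac{3880}{583} \approx -6.6552$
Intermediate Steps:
$V{\left(c \right)} = - \frac{7}{2} + \frac{c}{2} + \frac{c^{2}}{2}$ ($V{\left(c \right)} = \frac{\left(c c + c\right) - 7}{2} = \frac{\left(c^{2} + c\right) - 7}{2} = \frac{\left(c + c^{2}\right) - 7}{2} = \frac{-7 + c + c^{2}}{2} = - \frac{7}{2} + \frac{c}{2} + \frac{c^{2}}{2}$)
$b{\left(k \right)} = - \frac{17}{7 k}$ ($b{\left(k \right)} = \frac{\left(-17\right) \frac{1}{k}}{7} = - \frac{17}{7 k}$)
$L{\left(o \right)} = \frac{277 + o}{\frac{83}{2} + o}$ ($L{\left(o \right)} = \frac{o + 277}{o + \left(- \frac{7}{2} + \frac{1}{2} \left(-10\right) + \frac{\left(-10\right)^{2}}{2}\right)} = \frac{277 + o}{o - - \frac{83}{2}} = \frac{277 + o}{o + \frac{83}{2}} = \frac{277 + o}{\frac{83}{2} + o}$)
$- L{\left(b{\left(-17 \right)} \right)} = - \frac{2 \left(277 - \frac{17}{7 \left(-17\right)}\right)}{83 + 2 \left(- \frac{17}{7 \left(-17\right)}\right)} = - \frac{2 \left(277 - - \frac{1}{7}\right)}{83 + 2 \left(\left(- \frac{17}{7}\right) \left(- \frac{1}{17}\right)\right)} = - \frac{2 \left(277 + \frac{1}{7}\right)}{83 + 2 \cdot \frac{1}{7}} = - \frac{2 \cdot 1940}{\left(83 + \frac{2}{7}\right) 7} = - \frac{2 \cdot 1940}{\frac{583}{7} \cdot 7} = - \frac{2 \cdot 7 \cdot 1940}{583 \cdot 7} = \left(-1\right) \frac{3880}{583} = - \frac{3880}{583}$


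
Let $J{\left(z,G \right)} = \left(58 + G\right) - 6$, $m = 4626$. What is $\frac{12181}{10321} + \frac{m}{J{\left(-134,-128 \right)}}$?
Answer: $- \frac{23409595}{392198} \approx -59.688$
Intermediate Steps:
$J{\left(z,G \right)} = 52 + G$
$\frac{12181}{10321} + \frac{m}{J{\left(-134,-128 \right)}} = \frac{12181}{10321} + \frac{4626}{52 - 128} = 12181 \cdot \frac{1}{10321} + \frac{4626}{-76} = \frac{12181}{10321} + 4626 \left(- \frac{1}{76}\right) = \frac{12181}{10321} - \frac{2313}{38} = - \frac{23409595}{392198}$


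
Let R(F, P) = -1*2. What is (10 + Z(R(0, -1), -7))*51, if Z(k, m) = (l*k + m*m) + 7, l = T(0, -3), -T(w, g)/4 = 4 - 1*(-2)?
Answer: 5814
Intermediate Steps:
T(w, g) = -24 (T(w, g) = -4*(4 - 1*(-2)) = -4*(4 + 2) = -4*6 = -24)
R(F, P) = -2
l = -24
Z(k, m) = 7 + m² - 24*k (Z(k, m) = (-24*k + m*m) + 7 = (-24*k + m²) + 7 = (m² - 24*k) + 7 = 7 + m² - 24*k)
(10 + Z(R(0, -1), -7))*51 = (10 + (7 + (-7)² - 24*(-2)))*51 = (10 + (7 + 49 + 48))*51 = (10 + 104)*51 = 114*51 = 5814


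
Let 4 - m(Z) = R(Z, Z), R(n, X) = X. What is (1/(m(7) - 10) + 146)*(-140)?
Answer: -265580/13 ≈ -20429.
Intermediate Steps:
m(Z) = 4 - Z
(1/(m(7) - 10) + 146)*(-140) = (1/((4 - 1*7) - 10) + 146)*(-140) = (1/((4 - 7) - 10) + 146)*(-140) = (1/(-3 - 10) + 146)*(-140) = (1/(-13) + 146)*(-140) = (-1/13 + 146)*(-140) = (1897/13)*(-140) = -265580/13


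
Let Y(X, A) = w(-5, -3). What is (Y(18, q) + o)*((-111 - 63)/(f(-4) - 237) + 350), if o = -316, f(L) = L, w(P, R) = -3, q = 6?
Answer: -26963156/241 ≈ -1.1188e+5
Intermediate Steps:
Y(X, A) = -3
(Y(18, q) + o)*((-111 - 63)/(f(-4) - 237) + 350) = (-3 - 316)*((-111 - 63)/(-4 - 237) + 350) = -319*(-174/(-241) + 350) = -319*(-174*(-1/241) + 350) = -319*(174/241 + 350) = -319*84524/241 = -26963156/241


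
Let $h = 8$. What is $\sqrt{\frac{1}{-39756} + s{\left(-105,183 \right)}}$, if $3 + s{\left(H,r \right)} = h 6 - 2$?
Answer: $\frac{\sqrt{16990790073}}{19878} \approx 6.5574$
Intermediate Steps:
$s{\left(H,r \right)} = 43$ ($s{\left(H,r \right)} = -3 + \left(8 \cdot 6 - 2\right) = -3 + \left(48 - 2\right) = -3 + 46 = 43$)
$\sqrt{\frac{1}{-39756} + s{\left(-105,183 \right)}} = \sqrt{\frac{1}{-39756} + 43} = \sqrt{- \frac{1}{39756} + 43} = \sqrt{\frac{1709507}{39756}} = \frac{\sqrt{16990790073}}{19878}$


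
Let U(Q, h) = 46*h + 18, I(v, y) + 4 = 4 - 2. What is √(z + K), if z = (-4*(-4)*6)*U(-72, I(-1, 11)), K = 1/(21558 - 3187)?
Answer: I*√2397554807293/18371 ≈ 84.285*I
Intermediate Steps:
I(v, y) = -2 (I(v, y) = -4 + (4 - 2) = -4 + 2 = -2)
U(Q, h) = 18 + 46*h
K = 1/18371 ≈ 5.4434e-5
z = -7104 (z = (-4*(-4)*6)*(18 + 46*(-2)) = (16*6)*(18 - 92) = 96*(-74) = -7104)
√(z + K) = √(-7104 + 1/18371) = √(-130507583/18371) = I*√2397554807293/18371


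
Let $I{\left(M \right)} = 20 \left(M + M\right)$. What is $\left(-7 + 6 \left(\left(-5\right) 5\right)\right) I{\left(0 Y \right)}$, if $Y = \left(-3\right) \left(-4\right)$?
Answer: $0$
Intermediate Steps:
$Y = 12$
$I{\left(M \right)} = 40 M$ ($I{\left(M \right)} = 20 \cdot 2 M = 40 M$)
$\left(-7 + 6 \left(\left(-5\right) 5\right)\right) I{\left(0 Y \right)} = \left(-7 + 6 \left(\left(-5\right) 5\right)\right) 40 \cdot 0 \cdot 12 = \left(-7 + 6 \left(-25\right)\right) 40 \cdot 0 = \left(-7 - 150\right) 0 = \left(-157\right) 0 = 0$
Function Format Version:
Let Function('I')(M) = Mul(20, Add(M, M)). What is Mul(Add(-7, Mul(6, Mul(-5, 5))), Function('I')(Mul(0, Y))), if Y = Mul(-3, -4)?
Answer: 0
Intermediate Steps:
Y = 12
Function('I')(M) = Mul(40, M) (Function('I')(M) = Mul(20, Mul(2, M)) = Mul(40, M))
Mul(Add(-7, Mul(6, Mul(-5, 5))), Function('I')(Mul(0, Y))) = Mul(Add(-7, Mul(6, Mul(-5, 5))), Mul(40, Mul(0, 12))) = Mul(Add(-7, Mul(6, -25)), Mul(40, 0)) = Mul(Add(-7, -150), 0) = Mul(-157, 0) = 0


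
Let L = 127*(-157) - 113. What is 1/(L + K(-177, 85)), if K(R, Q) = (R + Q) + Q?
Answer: -1/20059 ≈ -4.9853e-5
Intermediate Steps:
K(R, Q) = R + 2*Q (K(R, Q) = (Q + R) + Q = R + 2*Q)
L = -20052 (L = -19939 - 113 = -20052)
1/(L + K(-177, 85)) = 1/(-20052 + (-177 + 2*85)) = 1/(-20052 + (-177 + 170)) = 1/(-20052 - 7) = 1/(-20059) = -1/20059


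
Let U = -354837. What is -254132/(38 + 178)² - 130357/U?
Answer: -114881831/22616496 ≈ -5.0796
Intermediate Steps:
-254132/(38 + 178)² - 130357/U = -254132/(38 + 178)² - 130357/(-354837) = -254132/(216²) - 130357*(-1/354837) = -254132/46656 + 2137/5817 = -254132*1/46656 + 2137/5817 = -63533/11664 + 2137/5817 = -114881831/22616496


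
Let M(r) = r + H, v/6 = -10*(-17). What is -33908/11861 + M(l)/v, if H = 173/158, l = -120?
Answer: -5687445887/1911518760 ≈ -2.9754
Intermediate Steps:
v = 1020 (v = 6*(-10*(-17)) = 6*170 = 1020)
H = 173/158 (H = 173*(1/158) = 173/158 ≈ 1.0949)
M(r) = 173/158 + r (M(r) = r + 173/158 = 173/158 + r)
-33908/11861 + M(l)/v = -33908/11861 + (173/158 - 120)/1020 = -33908*1/11861 - 18787/158*1/1020 = -33908/11861 - 18787/161160 = -5687445887/1911518760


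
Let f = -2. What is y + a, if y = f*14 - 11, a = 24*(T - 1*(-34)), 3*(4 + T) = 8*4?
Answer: 937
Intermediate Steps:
T = 20/3 (T = -4 + (8*4)/3 = -4 + (1/3)*32 = -4 + 32/3 = 20/3 ≈ 6.6667)
a = 976 (a = 24*(20/3 - 1*(-34)) = 24*(20/3 + 34) = 24*(122/3) = 976)
y = -39 (y = -2*14 - 11 = -28 - 11 = -39)
y + a = -39 + 976 = 937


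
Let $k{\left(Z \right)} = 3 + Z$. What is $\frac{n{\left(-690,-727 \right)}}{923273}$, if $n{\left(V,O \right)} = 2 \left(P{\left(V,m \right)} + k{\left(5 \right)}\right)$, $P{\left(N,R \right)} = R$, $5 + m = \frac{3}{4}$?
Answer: $\frac{15}{1846546} \approx 8.1233 \cdot 10^{-6}$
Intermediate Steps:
$m = - \frac{17}{4}$ ($m = -5 + \frac{3}{4} = - \frac{17}{4} \approx -4.25$)
$n{\left(V,O \right)} = \frac{15}{2}$ ($n{\left(V,O \right)} = 2 \left(- \frac{17}{4} + \left(3 + 5\right)\right) = 2 \left(- \frac{17}{4} + 8\right) = 2 \cdot \frac{15}{4} = \frac{15}{2}$)
$\frac{n{\left(-690,-727 \right)}}{923273} = \frac{15}{2 \cdot 923273} = \frac{15}{2} \cdot \frac{1}{923273} = \frac{15}{1846546}$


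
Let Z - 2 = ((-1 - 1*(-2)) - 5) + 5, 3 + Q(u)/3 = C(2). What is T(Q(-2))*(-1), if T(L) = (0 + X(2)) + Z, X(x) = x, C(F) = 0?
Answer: -5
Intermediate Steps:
Q(u) = -9 (Q(u) = -9 + 3*0 = -9 + 0 = -9)
Z = 3 (Z = 2 + (((-1 - 1*(-2)) - 5) + 5) = 2 + (((-1 + 2) - 5) + 5) = 2 + ((1 - 5) + 5) = 2 + (-4 + 5) = 2 + 1 = 3)
T(L) = 5 (T(L) = (0 + 2) + 3 = 2 + 3 = 5)
T(Q(-2))*(-1) = 5*(-1) = -5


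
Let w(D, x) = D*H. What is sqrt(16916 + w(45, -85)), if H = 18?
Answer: sqrt(17726) ≈ 133.14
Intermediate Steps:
w(D, x) = 18*D (w(D, x) = D*18 = 18*D)
sqrt(16916 + w(45, -85)) = sqrt(16916 + 18*45) = sqrt(16916 + 810) = sqrt(17726)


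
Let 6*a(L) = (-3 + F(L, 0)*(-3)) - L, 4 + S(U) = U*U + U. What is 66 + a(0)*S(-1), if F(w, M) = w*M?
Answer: 68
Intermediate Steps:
F(w, M) = M*w
S(U) = -4 + U + U² (S(U) = -4 + (U*U + U) = -4 + (U² + U) = -4 + (U + U²) = -4 + U + U²)
a(L) = -½ - L/6 (a(L) = ((-3 + (0*L)*(-3)) - L)/6 = ((-3 + 0*(-3)) - L)/6 = ((-3 + 0) - L)/6 = (-3 - L)/6 = -½ - L/6)
66 + a(0)*S(-1) = 66 + (-½ - ⅙*0)*(-4 - 1 + (-1)²) = 66 + (-½ + 0)*(-4 - 1 + 1) = 66 - ½*(-4) = 66 + 2 = 68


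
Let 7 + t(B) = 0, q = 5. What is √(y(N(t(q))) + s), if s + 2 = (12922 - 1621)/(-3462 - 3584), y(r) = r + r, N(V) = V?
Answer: I*√873964702/7046 ≈ 4.1957*I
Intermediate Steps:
t(B) = -7 (t(B) = -7 + 0 = -7)
y(r) = 2*r
s = -25393/7046 (s = -2 + (12922 - 1621)/(-3462 - 3584) = -2 + 11301/(-7046) = -2 + 11301*(-1/7046) = -2 - 11301/7046 = -25393/7046 ≈ -3.6039)
√(y(N(t(q))) + s) = √(2*(-7) - 25393/7046) = √(-14 - 25393/7046) = √(-124037/7046) = I*√873964702/7046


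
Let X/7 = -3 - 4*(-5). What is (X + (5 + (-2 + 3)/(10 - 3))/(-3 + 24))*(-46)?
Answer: -268778/49 ≈ -5485.3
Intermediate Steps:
X = 119 (X = 7*(-3 - 4*(-5)) = 7*(-3 + 20) = 7*17 = 119)
(X + (5 + (-2 + 3)/(10 - 3))/(-3 + 24))*(-46) = (119 + (5 + (-2 + 3)/(10 - 3))/(-3 + 24))*(-46) = (119 + (5 + 1/7)/21)*(-46) = (119 + (5 + 1*(⅐))*(1/21))*(-46) = (119 + (5 + ⅐)*(1/21))*(-46) = (119 + (36/7)*(1/21))*(-46) = (119 + 12/49)*(-46) = (5843/49)*(-46) = -268778/49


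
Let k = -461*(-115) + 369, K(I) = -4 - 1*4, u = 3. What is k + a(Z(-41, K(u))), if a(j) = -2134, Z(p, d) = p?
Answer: 51250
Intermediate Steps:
K(I) = -8 (K(I) = -4 - 4 = -8)
k = 53384 (k = 53015 + 369 = 53384)
k + a(Z(-41, K(u))) = 53384 - 2134 = 51250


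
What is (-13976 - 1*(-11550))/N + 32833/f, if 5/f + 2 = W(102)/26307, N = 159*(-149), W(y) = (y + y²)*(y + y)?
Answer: 36137204573372/69248793 ≈ 5.2185e+5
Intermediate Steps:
W(y) = 2*y*(y + y²) (W(y) = (y + y²)*(2*y) = 2*y*(y + y²))
N = -23691
f = 2923/46458 (f = 5/(-2 + (2*102²*(1 + 102))/26307) = 5/(-2 + (2*10404*103)*(1/26307)) = 5/(-2 + 2143224*(1/26307)) = 5/(-2 + 238136/2923) = 5/(232290/2923) = 5*(2923/232290) = 2923/46458 ≈ 0.062917)
(-13976 - 1*(-11550))/N + 32833/f = (-13976 - 1*(-11550))/(-23691) + 32833/(2923/46458) = (-13976 + 11550)*(-1/23691) + 32833*(46458/2923) = -2426*(-1/23691) + 1525355514/2923 = 2426/23691 + 1525355514/2923 = 36137204573372/69248793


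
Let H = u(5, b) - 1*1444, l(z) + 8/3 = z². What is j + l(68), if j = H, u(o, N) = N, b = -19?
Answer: 9475/3 ≈ 3158.3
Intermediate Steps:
l(z) = -8/3 + z²
H = -1463 (H = -19 - 1*1444 = -19 - 1444 = -1463)
j = -1463
j + l(68) = -1463 + (-8/3 + 68²) = -1463 + (-8/3 + 4624) = -1463 + 13864/3 = 9475/3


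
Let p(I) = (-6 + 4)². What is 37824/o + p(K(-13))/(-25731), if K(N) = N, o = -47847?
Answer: -324480244/410383719 ≈ -0.79068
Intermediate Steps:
p(I) = 4 (p(I) = (-2)² = 4)
37824/o + p(K(-13))/(-25731) = 37824/(-47847) + 4/(-25731) = 37824*(-1/47847) + 4*(-1/25731) = -12608/15949 - 4/25731 = -324480244/410383719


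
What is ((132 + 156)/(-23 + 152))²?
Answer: 9216/1849 ≈ 4.9843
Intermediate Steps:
((132 + 156)/(-23 + 152))² = (288/129)² = (288*(1/129))² = (96/43)² = 9216/1849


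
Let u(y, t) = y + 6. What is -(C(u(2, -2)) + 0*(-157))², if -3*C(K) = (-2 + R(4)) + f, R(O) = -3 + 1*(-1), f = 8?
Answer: -4/9 ≈ -0.44444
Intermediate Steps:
u(y, t) = 6 + y
R(O) = -4 (R(O) = -3 - 1 = -4)
C(K) = -⅔ (C(K) = -((-2 - 4) + 8)/3 = -(-6 + 8)/3 = -⅓*2 = -⅔)
-(C(u(2, -2)) + 0*(-157))² = -(-⅔ + 0*(-157))² = -(-⅔ + 0)² = -(-⅔)² = -1*4/9 = -4/9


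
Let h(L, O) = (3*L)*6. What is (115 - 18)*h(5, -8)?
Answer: 8730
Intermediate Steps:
h(L, O) = 18*L
(115 - 18)*h(5, -8) = (115 - 18)*(18*5) = 97*90 = 8730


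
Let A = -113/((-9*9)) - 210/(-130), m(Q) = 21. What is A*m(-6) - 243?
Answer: -63103/351 ≈ -179.78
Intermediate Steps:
A = 3170/1053 (A = -113/(-81) - 210*(-1/130) = -113*(-1/81) + 21/13 = 113/81 + 21/13 = 3170/1053 ≈ 3.0104)
A*m(-6) - 243 = (3170/1053)*21 - 243 = 22190/351 - 243 = -63103/351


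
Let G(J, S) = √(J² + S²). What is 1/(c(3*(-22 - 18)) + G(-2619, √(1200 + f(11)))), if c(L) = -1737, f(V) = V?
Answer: 1737/3843203 + 2*√1715093/3843203 ≈ 0.0011335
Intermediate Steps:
1/(c(3*(-22 - 18)) + G(-2619, √(1200 + f(11)))) = 1/(-1737 + √((-2619)² + (√(1200 + 11))²)) = 1/(-1737 + √(6859161 + (√1211)²)) = 1/(-1737 + √(6859161 + 1211)) = 1/(-1737 + √6860372) = 1/(-1737 + 2*√1715093)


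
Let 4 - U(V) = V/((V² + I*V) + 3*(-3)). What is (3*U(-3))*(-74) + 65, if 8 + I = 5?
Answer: -897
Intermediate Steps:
I = -3 (I = -8 + 5 = -3)
U(V) = 4 - V/(-9 + V² - 3*V) (U(V) = 4 - V/((V² - 3*V) + 3*(-3)) = 4 - V/((V² - 3*V) - 9) = 4 - V/(-9 + V² - 3*V))
(3*U(-3))*(-74) + 65 = (3*((36 - 4*(-3)² + 13*(-3))/(9 - 1*(-3)² + 3*(-3))))*(-74) + 65 = (3*((36 - 4*9 - 39)/(9 - 1*9 - 9)))*(-74) + 65 = (3*((36 - 36 - 39)/(9 - 9 - 9)))*(-74) + 65 = (3*(-39/(-9)))*(-74) + 65 = (3*(-⅑*(-39)))*(-74) + 65 = (3*(13/3))*(-74) + 65 = 13*(-74) + 65 = -962 + 65 = -897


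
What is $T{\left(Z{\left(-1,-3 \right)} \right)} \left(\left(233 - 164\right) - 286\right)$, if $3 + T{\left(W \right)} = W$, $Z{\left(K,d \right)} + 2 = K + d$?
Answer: $1953$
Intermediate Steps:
$Z{\left(K,d \right)} = -2 + K + d$ ($Z{\left(K,d \right)} = -2 + \left(K + d\right) = -2 + K + d$)
$T{\left(W \right)} = -3 + W$
$T{\left(Z{\left(-1,-3 \right)} \right)} \left(\left(233 - 164\right) - 286\right) = \left(-3 - 6\right) \left(\left(233 - 164\right) - 286\right) = - 9 \left(69 - 286\right) = \left(-9\right) \left(-217\right) = 1953$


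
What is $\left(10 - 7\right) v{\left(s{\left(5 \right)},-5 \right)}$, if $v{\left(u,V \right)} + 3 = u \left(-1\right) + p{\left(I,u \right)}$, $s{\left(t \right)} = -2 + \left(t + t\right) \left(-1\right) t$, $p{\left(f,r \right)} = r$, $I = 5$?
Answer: $-9$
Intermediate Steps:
$s{\left(t \right)} = -2 - 2 t^{2}$ ($s{\left(t \right)} = -2 + 2 t \left(-1\right) t = -2 + - 2 t t = -2 - 2 t^{2}$)
$v{\left(u,V \right)} = -3$ ($v{\left(u,V \right)} = -3 + \left(u \left(-1\right) + u\right) = -3 + \left(- u + u\right) = -3 + 0 = -3$)
$\left(10 - 7\right) v{\left(s{\left(5 \right)},-5 \right)} = \left(10 - 7\right) \left(-3\right) = 3 \left(-3\right) = -9$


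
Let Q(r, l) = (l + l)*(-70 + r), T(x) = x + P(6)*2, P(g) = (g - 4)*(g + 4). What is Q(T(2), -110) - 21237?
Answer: -15077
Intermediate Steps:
P(g) = (-4 + g)*(4 + g)
T(x) = 40 + x (T(x) = x + (-16 + 6²)*2 = x + (-16 + 36)*2 = x + 20*2 = x + 40 = 40 + x)
Q(r, l) = 2*l*(-70 + r) (Q(r, l) = (2*l)*(-70 + r) = 2*l*(-70 + r))
Q(T(2), -110) - 21237 = 2*(-110)*(-70 + (40 + 2)) - 21237 = 2*(-110)*(-70 + 42) - 21237 = 2*(-110)*(-28) - 21237 = 6160 - 21237 = -15077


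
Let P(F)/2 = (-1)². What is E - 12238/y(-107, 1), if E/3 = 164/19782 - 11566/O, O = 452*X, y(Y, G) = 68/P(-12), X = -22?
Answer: -99327508327/278675628 ≈ -356.43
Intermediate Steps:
P(F) = 2 (P(F) = 2*(-1)² = 2*1 = 2)
y(Y, G) = 34 (y(Y, G) = 68/2 = 68*(½) = 34)
O = -9944 (O = 452*(-22) = -9944)
E = 57607357/16392684 (E = 3*(164/19782 - 11566/(-9944)) = 3*(164*(1/19782) - 11566*(-1/9944)) = 3*(82/9891 + 5783/4972) = 3*(57607357/49178052) = 57607357/16392684 ≈ 3.5142)
E - 12238/y(-107, 1) = 57607357/16392684 - 12238/34 = 57607357/16392684 - 1*6119/17 = 57607357/16392684 - 6119/17 = -99327508327/278675628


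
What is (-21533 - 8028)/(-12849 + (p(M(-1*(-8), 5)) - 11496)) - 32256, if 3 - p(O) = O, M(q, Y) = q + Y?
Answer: -785565319/24355 ≈ -32255.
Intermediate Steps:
M(q, Y) = Y + q
p(O) = 3 - O
(-21533 - 8028)/(-12849 + (p(M(-1*(-8), 5)) - 11496)) - 32256 = (-21533 - 8028)/(-12849 + ((3 - (5 - 1*(-8))) - 11496)) - 32256 = -29561/(-12849 + ((3 - (5 + 8)) - 11496)) - 32256 = -29561/(-12849 + ((3 - 1*13) - 11496)) - 32256 = -29561/(-12849 + ((3 - 13) - 11496)) - 32256 = -29561/(-12849 + (-10 - 11496)) - 32256 = -29561/(-12849 - 11506) - 32256 = -29561/(-24355) - 32256 = -29561*(-1/24355) - 32256 = 29561/24355 - 32256 = -785565319/24355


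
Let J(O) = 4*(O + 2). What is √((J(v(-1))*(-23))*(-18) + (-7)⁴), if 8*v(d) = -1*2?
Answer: √5299 ≈ 72.794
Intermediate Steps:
v(d) = -¼ (v(d) = (-1*2)/8 = (⅛)*(-2) = -¼)
J(O) = 8 + 4*O (J(O) = 4*(2 + O) = 8 + 4*O)
√((J(v(-1))*(-23))*(-18) + (-7)⁴) = √(((8 + 4*(-¼))*(-23))*(-18) + (-7)⁴) = √(((8 - 1)*(-23))*(-18) + 2401) = √((7*(-23))*(-18) + 2401) = √(-161*(-18) + 2401) = √(2898 + 2401) = √5299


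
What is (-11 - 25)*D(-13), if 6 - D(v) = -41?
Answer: -1692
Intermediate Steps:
D(v) = 47 (D(v) = 6 - 1*(-41) = 6 + 41 = 47)
(-11 - 25)*D(-13) = (-11 - 25)*47 = -36*47 = -1692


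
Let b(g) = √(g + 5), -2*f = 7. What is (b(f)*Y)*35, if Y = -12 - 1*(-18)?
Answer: 105*√6 ≈ 257.20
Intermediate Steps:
f = -7/2 (f = -½*7 = -7/2 ≈ -3.5000)
b(g) = √(5 + g)
Y = 6 (Y = -12 + 18 = 6)
(b(f)*Y)*35 = (√(5 - 7/2)*6)*35 = (√(3/2)*6)*35 = ((√6/2)*6)*35 = (3*√6)*35 = 105*√6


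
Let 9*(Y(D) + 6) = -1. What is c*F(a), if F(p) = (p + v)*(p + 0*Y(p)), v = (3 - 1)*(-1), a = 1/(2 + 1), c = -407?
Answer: 2035/9 ≈ 226.11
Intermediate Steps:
Y(D) = -55/9 (Y(D) = -6 + (⅑)*(-1) = -6 - ⅑ = -55/9)
a = ⅓ (a = 1/3 = ⅓ ≈ 0.33333)
v = -2 (v = 2*(-1) = -2)
F(p) = p*(-2 + p) (F(p) = (p - 2)*(p + 0*(-55/9)) = (-2 + p)*(p + 0) = (-2 + p)*p = p*(-2 + p))
c*F(a) = -407*(-2 + ⅓)/3 = -407*(-5)/(3*3) = -407*(-5/9) = 2035/9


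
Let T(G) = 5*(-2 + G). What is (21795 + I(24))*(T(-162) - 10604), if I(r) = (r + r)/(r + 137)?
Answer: -5726758176/23 ≈ -2.4899e+8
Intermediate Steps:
I(r) = 2*r/(137 + r) (I(r) = (2*r)/(137 + r) = 2*r/(137 + r))
T(G) = -10 + 5*G
(21795 + I(24))*(T(-162) - 10604) = (21795 + 2*24/(137 + 24))*((-10 + 5*(-162)) - 10604) = (21795 + 2*24/161)*((-10 - 810) - 10604) = (21795 + 2*24*(1/161))*(-820 - 10604) = (21795 + 48/161)*(-11424) = (3509043/161)*(-11424) = -5726758176/23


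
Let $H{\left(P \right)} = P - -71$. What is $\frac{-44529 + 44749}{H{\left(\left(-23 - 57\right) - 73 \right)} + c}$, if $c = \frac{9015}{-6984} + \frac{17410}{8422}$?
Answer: $- \frac{2156705760}{796251871} \approx -2.7086$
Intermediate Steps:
$H{\left(P \right)} = 71 + P$ ($H{\left(P \right)} = P + 71 = 71 + P$)
$c = \frac{7611185}{9803208}$ ($c = 9015 \left(- \frac{1}{6984}\right) + 17410 \cdot \frac{1}{8422} = - \frac{3005}{2328} + \frac{8705}{4211} = \frac{7611185}{9803208} \approx 0.7764$)
$\frac{-44529 + 44749}{H{\left(\left(-23 - 57\right) - 73 \right)} + c} = \frac{-44529 + 44749}{\left(71 - 153\right) + \frac{7611185}{9803208}} = \frac{220}{\left(71 - 153\right) + \frac{7611185}{9803208}} = \frac{220}{-82 + \frac{7611185}{9803208}} = \frac{220}{- \frac{796251871}{9803208}} = 220 \left(- \frac{9803208}{796251871}\right) = - \frac{2156705760}{796251871}$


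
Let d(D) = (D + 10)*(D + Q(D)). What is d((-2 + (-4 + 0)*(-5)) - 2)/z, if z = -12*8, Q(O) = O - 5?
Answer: -117/16 ≈ -7.3125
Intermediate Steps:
Q(O) = -5 + O
z = -96
d(D) = (-5 + 2*D)*(10 + D) (d(D) = (D + 10)*(D + (-5 + D)) = (10 + D)*(-5 + 2*D) = (-5 + 2*D)*(10 + D))
d((-2 + (-4 + 0)*(-5)) - 2)/z = (-50 + 2*((-2 + (-4 + 0)*(-5)) - 2)² + 15*((-2 + (-4 + 0)*(-5)) - 2))/(-96) = (-50 + 2*((-2 - 4*(-5)) - 2)² + 15*((-2 - 4*(-5)) - 2))*(-1/96) = (-50 + 2*((-2 + 20) - 2)² + 15*((-2 + 20) - 2))*(-1/96) = (-50 + 2*(18 - 2)² + 15*(18 - 2))*(-1/96) = (-50 + 2*16² + 15*16)*(-1/96) = (-50 + 2*256 + 240)*(-1/96) = (-50 + 512 + 240)*(-1/96) = 702*(-1/96) = -117/16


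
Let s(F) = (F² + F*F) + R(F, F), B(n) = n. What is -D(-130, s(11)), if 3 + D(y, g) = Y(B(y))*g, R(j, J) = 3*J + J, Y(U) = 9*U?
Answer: 334623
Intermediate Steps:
R(j, J) = 4*J
s(F) = 2*F² + 4*F (s(F) = (F² + F*F) + 4*F = (F² + F²) + 4*F = 2*F² + 4*F)
D(y, g) = -3 + 9*g*y (D(y, g) = -3 + (9*y)*g = -3 + 9*g*y)
-D(-130, s(11)) = -(-3 + 9*(2*11*(2 + 11))*(-130)) = -(-3 + 9*(2*11*13)*(-130)) = -(-3 + 9*286*(-130)) = -(-3 - 334620) = -1*(-334623) = 334623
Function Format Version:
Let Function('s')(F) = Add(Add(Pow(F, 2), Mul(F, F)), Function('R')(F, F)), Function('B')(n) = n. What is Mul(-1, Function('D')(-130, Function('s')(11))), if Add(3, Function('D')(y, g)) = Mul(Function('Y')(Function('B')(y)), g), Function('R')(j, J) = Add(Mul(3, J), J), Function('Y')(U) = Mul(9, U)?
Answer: 334623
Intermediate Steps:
Function('R')(j, J) = Mul(4, J)
Function('s')(F) = Add(Mul(2, Pow(F, 2)), Mul(4, F)) (Function('s')(F) = Add(Add(Pow(F, 2), Mul(F, F)), Mul(4, F)) = Add(Add(Pow(F, 2), Pow(F, 2)), Mul(4, F)) = Add(Mul(2, Pow(F, 2)), Mul(4, F)))
Function('D')(y, g) = Add(-3, Mul(9, g, y)) (Function('D')(y, g) = Add(-3, Mul(Mul(9, y), g)) = Add(-3, Mul(9, g, y)))
Mul(-1, Function('D')(-130, Function('s')(11))) = Mul(-1, Add(-3, Mul(9, Mul(2, 11, Add(2, 11)), -130))) = Mul(-1, Add(-3, Mul(9, Mul(2, 11, 13), -130))) = Mul(-1, Add(-3, Mul(9, 286, -130))) = Mul(-1, Add(-3, -334620)) = Mul(-1, -334623) = 334623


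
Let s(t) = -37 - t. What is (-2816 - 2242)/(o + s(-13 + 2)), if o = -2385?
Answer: 5058/2411 ≈ 2.0979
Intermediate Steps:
(-2816 - 2242)/(o + s(-13 + 2)) = (-2816 - 2242)/(-2385 + (-37 - (-13 + 2))) = -5058/(-2385 + (-37 - 1*(-11))) = -5058/(-2385 + (-37 + 11)) = -5058/(-2385 - 26) = -5058/(-2411) = -5058*(-1/2411) = 5058/2411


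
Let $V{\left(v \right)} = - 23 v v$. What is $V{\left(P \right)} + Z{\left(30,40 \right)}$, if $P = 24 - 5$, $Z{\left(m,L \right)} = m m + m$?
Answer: $-7373$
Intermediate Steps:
$Z{\left(m,L \right)} = m + m^{2}$ ($Z{\left(m,L \right)} = m^{2} + m = m + m^{2}$)
$P = 19$
$V{\left(v \right)} = - 23 v^{2}$
$V{\left(P \right)} + Z{\left(30,40 \right)} = - 23 \cdot 19^{2} + 30 \left(1 + 30\right) = \left(-23\right) 361 + 30 \cdot 31 = -8303 + 930 = -7373$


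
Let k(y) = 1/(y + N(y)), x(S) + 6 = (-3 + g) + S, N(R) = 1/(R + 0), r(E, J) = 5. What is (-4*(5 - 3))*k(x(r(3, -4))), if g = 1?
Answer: 12/5 ≈ 2.4000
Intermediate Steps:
N(R) = 1/R
x(S) = -8 + S (x(S) = -6 + ((-3 + 1) + S) = -6 + (-2 + S) = -8 + S)
k(y) = 1/(y + 1/y)
(-4*(5 - 3))*k(x(r(3, -4))) = (-4*(5 - 3))*((-8 + 5)/(1 + (-8 + 5)**2)) = (-4*2)*(-3/(1 + (-3)**2)) = -(-24)/(1 + 9) = -(-24)/10 = -8*(-3/10) = 12/5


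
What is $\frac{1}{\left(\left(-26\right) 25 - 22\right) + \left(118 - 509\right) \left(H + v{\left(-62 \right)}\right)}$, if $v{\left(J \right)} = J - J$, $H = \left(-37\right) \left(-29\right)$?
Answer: $- \frac{1}{420215} \approx -2.3797 \cdot 10^{-6}$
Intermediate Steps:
$H = 1073$
$v{\left(J \right)} = 0$
$\frac{1}{\left(\left(-26\right) 25 - 22\right) + \left(118 - 509\right) \left(H + v{\left(-62 \right)}\right)} = \frac{1}{\left(\left(-26\right) 25 - 22\right) + \left(118 - 509\right) \left(1073 + 0\right)} = \frac{1}{\left(-650 - 22\right) - 419543} = \frac{1}{-672 - 419543} = \frac{1}{-420215} = - \frac{1}{420215}$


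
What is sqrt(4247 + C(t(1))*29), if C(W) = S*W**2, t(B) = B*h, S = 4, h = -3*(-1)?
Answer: sqrt(5291) ≈ 72.739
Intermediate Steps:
h = 3
t(B) = 3*B (t(B) = B*3 = 3*B)
C(W) = 4*W**2
sqrt(4247 + C(t(1))*29) = sqrt(4247 + (4*(3*1)**2)*29) = sqrt(4247 + (4*3**2)*29) = sqrt(4247 + (4*9)*29) = sqrt(4247 + 36*29) = sqrt(4247 + 1044) = sqrt(5291)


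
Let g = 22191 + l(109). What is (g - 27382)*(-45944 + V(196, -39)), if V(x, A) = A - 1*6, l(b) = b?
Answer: 233716098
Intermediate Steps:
V(x, A) = -6 + A (V(x, A) = A - 6 = -6 + A)
g = 22300 (g = 22191 + 109 = 22300)
(g - 27382)*(-45944 + V(196, -39)) = (22300 - 27382)*(-45944 + (-6 - 39)) = -5082*(-45944 - 45) = -5082*(-45989) = 233716098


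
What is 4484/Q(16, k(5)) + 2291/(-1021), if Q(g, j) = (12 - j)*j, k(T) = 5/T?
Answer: 4552963/11231 ≈ 405.39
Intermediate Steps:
Q(g, j) = j*(12 - j)
4484/Q(16, k(5)) + 2291/(-1021) = 4484/(((5/5)*(12 - 5/5))) + 2291/(-1021) = 4484/(((5*(1/5))*(12 - 5/5))) + 2291*(-1/1021) = 4484/((1*(12 - 1*1))) - 2291/1021 = 4484/((1*(12 - 1))) - 2291/1021 = 4484/((1*11)) - 2291/1021 = 4484/11 - 2291/1021 = 4552963/11231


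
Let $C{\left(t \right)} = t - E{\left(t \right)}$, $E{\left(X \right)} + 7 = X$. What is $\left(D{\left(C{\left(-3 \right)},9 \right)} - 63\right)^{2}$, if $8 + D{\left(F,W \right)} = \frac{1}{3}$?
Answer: $\frac{44944}{9} \approx 4993.8$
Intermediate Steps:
$E{\left(X \right)} = -7 + X$
$C{\left(t \right)} = 7$ ($C{\left(t \right)} = t - \left(-7 + t\right) = 7$)
$D{\left(F,W \right)} = - \frac{23}{3}$ ($D{\left(F,W \right)} = -8 + \frac{1}{3} = - \frac{23}{3}$)
$\left(D{\left(C{\left(-3 \right)},9 \right)} - 63\right)^{2} = \left(- \frac{23}{3} - 63\right)^{2} = \left(- \frac{212}{3}\right)^{2} = \frac{44944}{9}$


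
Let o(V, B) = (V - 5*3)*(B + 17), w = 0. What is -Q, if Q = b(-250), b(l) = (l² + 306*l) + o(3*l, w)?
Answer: 27005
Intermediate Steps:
o(V, B) = (-15 + V)*(17 + B) (o(V, B) = (V - 15)*(17 + B) = (-15 + V)*(17 + B))
b(l) = -255 + l² + 357*l (b(l) = (l² + 306*l) + (-255 - 15*0 + 17*(3*l) + 0*(3*l)) = (l² + 306*l) + (-255 + 0 + 51*l + 0) = (l² + 306*l) + (-255 + 51*l) = -255 + l² + 357*l)
Q = -27005 (Q = -255 + (-250)² + 357*(-250) = -255 + 62500 - 89250 = -27005)
-Q = -1*(-27005) = 27005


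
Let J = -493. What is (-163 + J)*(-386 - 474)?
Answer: 564160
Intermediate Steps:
(-163 + J)*(-386 - 474) = (-163 - 493)*(-386 - 474) = -656*(-860) = 564160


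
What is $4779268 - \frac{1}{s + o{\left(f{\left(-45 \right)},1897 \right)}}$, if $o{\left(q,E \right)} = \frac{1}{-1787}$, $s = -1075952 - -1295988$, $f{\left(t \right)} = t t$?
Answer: $\frac{1879228876607921}{393204331} \approx 4.7793 \cdot 10^{6}$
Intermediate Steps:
$f{\left(t \right)} = t^{2}$
$s = 220036$ ($s = -1075952 + 1295988 = 220036$)
$o{\left(q,E \right)} = - \frac{1}{1787}$
$4779268 - \frac{1}{s + o{\left(f{\left(-45 \right)},1897 \right)}} = 4779268 - \frac{1}{220036 - \frac{1}{1787}} = 4779268 - \frac{1}{\frac{393204331}{1787}} = 4779268 - \frac{1787}{393204331} = \frac{1879228876607921}{393204331}$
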